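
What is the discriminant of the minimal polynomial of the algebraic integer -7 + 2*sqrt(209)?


The element -7 + 2*sqrt(209) has minimal polynomial:
x^2 + 14*x - 787
Discriminant = (14)^2 - 4*(-787)
= 196 + 3148
= 3344

3344


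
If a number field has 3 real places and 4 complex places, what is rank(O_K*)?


By Dirichlet's unit theorem:
rank = r1 + r2 - 1
= 3 + 4 - 1
= 6

6


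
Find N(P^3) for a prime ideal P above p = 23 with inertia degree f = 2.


N(P^a) = p^(a*f)
= 23^(3*2)
= 23^6
= 148035889

148035889


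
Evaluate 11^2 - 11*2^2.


x^2 - d*y^2
= 11^2 - 11*2^2
= 121 - 44
= 77

77


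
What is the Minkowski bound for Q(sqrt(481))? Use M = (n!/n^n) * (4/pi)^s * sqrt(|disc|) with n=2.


d = 481, d mod 4 = 1, so disc(K) = d = 481; |disc(K)| = 481
Real quadratic field, so n = 2, s = r2 = 0, r1 = 2
M = (n!/n^n) * (4/pi)^s * sqrt(|disc(K)|) = (2!/2^2) * (4/pi)^0 * sqrt(481)
= 0.5 * 1.000000 * 21.931712
= 10.9659

10.9659


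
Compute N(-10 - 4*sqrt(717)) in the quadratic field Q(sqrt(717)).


N(a + b*sqrt(d)) = a^2 - d*b^2
= (-10)^2 - (717)*(-4)^2
= 100 - 11472
= -11372

-11372


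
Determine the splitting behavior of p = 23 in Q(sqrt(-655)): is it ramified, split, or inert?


K = Q(sqrt(-655)). Since d mod 4 = 1, disc(K) = -655.
Check p | disc: -655 mod 23 = 12.
p does not divide disc. Compute Legendre symbol (d/p):
12^((23-1)/2) mod 23 = 1
(d/p) = 1, so p splits: (p) = P*P' with e=1, f=1, g=2.
Therefore p is split.

split


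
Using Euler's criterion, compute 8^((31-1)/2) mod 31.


p = 31 is prime and the exponent is (p-1)/2 = 15, so by Euler's criterion 8^15 = (8/31) = +1 or -1 mod 31.
Compute by square-and-multiply:
  15 = 8 + 4 + 2 + 1 (binary 1111)
  Repeated squaring mod 31: 8^1 = 8, 8^2 = 2, 8^4 = 4, 8^8 = 16
  8^15 = 8^8 * 8^4 * 8^2 * 8^1 = 16 * 4 * 2 * 8 mod 31
    16 * 4 = 64 = 2 mod 31
    2 * 2 = 4 = 4 mod 31
    4 * 8 = 32 = 1 mod 31
  8^15 = 1 mod 31
Result 1: 8 is a quadratic residue mod 31.
8^15 mod 31 = 1

1


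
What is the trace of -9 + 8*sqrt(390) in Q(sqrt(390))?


Tr(a + b*sqrt(d)) = (a + b*sqrt(d)) + (a - b*sqrt(d)) = 2a
= 2 * (-9)
= -18

-18


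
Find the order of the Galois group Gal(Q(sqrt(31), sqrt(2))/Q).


The 2 square roots of distinct primes are multiplicatively independent over Q,
so [K:Q] = 2^2 and Gal(K/Q) is isomorphic to (Z/2Z)^2.
|Gal| = 2^2 = 4

4


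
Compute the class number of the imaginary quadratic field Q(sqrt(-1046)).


K = Q(sqrt(-1046)). d mod 4 = 2, so D = disc(K) = 4d = -4184
h(K) equals the number of primitive reduced positive-definite forms (a, b, c) = a*x^2 + b*x*y + c*y^2 with b^2 - 4ac = D,
where reduced means |b| <= a <= c, with b >= 0 whenever |b| = a or a = c, and primitive means gcd(a, b, c) = 1.
Reduced forces 3a^2 <= |D| = 4184, so 1 <= a <= 37; b must have the parity of D, and c = (b^2 - D)/(4a) must be an integer >= a.
Enumerate a = 1..37, b in [-a, a]:
  a=1: (1, 0, 1046)  [1]
  a=2: (2, 0, 523)  [1]
  a=3: (3, -2, 349), (3, 2, 349)  [2]
  a=4: none
  a=5: (5, -4, 210), (5, 4, 210)  [2]
  a=6: (6, -4, 175), (6, 4, 175)  [2]
  a=7: (7, -4, 150), (7, 4, 150)  [2]
  a=8: none
  a=9: (9, -8, 118), (9, 8, 118)  [2]
  a=10: (10, -4, 105), (10, 4, 105)  [2]
  a=11..13: none
  a=14: (14, -4, 75), (14, 4, 75)  [2]
  a=15: (15, -14, 73), (15, -4, 70), (15, 4, 70), (15, 14, 73)  [4]
  a=16: none
  a=17: (17, -10, 63), (17, 10, 63)  [2]
  a=18: (18, -8, 59), (18, 8, 59)  [2]
  a=19..20: none
  a=21: (21, -10, 51), (21, -4, 50), (21, 4, 50), (21, 10, 51)  [4]
  a=22: none
  a=23: (23, -18, 49), (23, 18, 49)  [2]
  a=24: none
  a=25: (25, -4, 42), (25, 4, 42)  [2]
  a=26: none
  a=27: (27, -26, 45), (27, 26, 45)  [2]
  a=28..29: none
  a=30: (30, -16, 37), (30, -4, 35), (30, 4, 35), (30, 16, 37)  [4]
  a=31: (31, -30, 41), (31, 30, 41)  [2]
  a=32..33: none
  a=34: (34, -24, 35), (34, 24, 35)  [2]
  a=35..37: none
Total reduced forms: 1 + 1 + 2 + 2 + 2 + 2 + 2 + 2 + 2 + 4 + 2 + 2 + 4 + 2 + 2 + 2 + 4 + 2 + 2 = 42
h = 42

42


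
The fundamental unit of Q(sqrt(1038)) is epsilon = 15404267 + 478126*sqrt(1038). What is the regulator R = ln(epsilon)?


epsilon = 15404267 + 478126*sqrt(1038)
= 3.0809e+07
R = ln(3.0809e+07)
= 17.2433

17.2433


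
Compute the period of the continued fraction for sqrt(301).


Run the CF algorithm for sqrt(301).
a_0 = floor(sqrt(301)) = 17; set m_0=0, q_0=1.
Recurrence: m' = q*a - m,  q' = (d - m'^2)/q,  a' = floor((a_0 + m')/q').
  step 1: m=17, q=12, a=2
  step 2: m=7, q=21, a=1
  step 3: m=14, q=5, a=6
  step 4: m=16, q=9, a=3
  step 5: m=11, q=20, a=1
  step 6: m=9, q=11, a=2
  step 7: m=13, q=12, a=2
  step 8: m=11, q=15, a=1
  step 9: m=4, q=19, a=1
  step 10: m=15, q=4, a=8
  step 11: m=17, q=3, a=11
  step 12: m=16, q=15, a=2
  step 13: m=14, q=7, a=4
  step 14: m=14, q=15, a=2
  step 15: m=16, q=3, a=11
  step 16: m=17, q=4, a=8
  step 17: m=15, q=19, a=1
  step 18: m=4, q=15, a=1
  step 19: m=11, q=12, a=2
  step 20: m=13, q=11, a=2
  step 21: m=9, q=20, a=1
  step 22: m=11, q=9, a=3
  step 23: m=16, q=5, a=6
  step 24: m=14, q=21, a=1
  step 25: m=7, q=12, a=2
  step 26: m=17, q=1, a=34
a_26 = 2*a_0 = 34, so the period closes here.
sqrt(301) = [17; 2, 1, 6, 3, 1, 2, 2, 1, 1, 8, 11, 2, 4, 2, 11, 8, 1, 1, 2, 2, 1, 3, 6, 1, 2, 34]
Period length = 26

26


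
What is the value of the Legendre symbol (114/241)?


p = 241 is prime, so compute (114/241) with the reciprocity algorithm (Jacobi-symbol steps: pull out 2s via (2/n), flip via reciprocity, reduce):
  pull out 2: (2/241) = +1  (since 241 mod 8 = 1)
  reciprocity: (57/241) -> +(241/57)
  reduce: (13/57)
  reciprocity: (13/57) -> +(57/13)
  reduce: (5/13)
  reciprocity: (5/13) -> +(13/5)
  reduce: (3/5)
  reciprocity: (3/5) -> +(5/3)
  reduce: (2/3)
  pull out 2: (2/3) = -1  (since 3 mod 8 = 3)
  (1/3) = 1
Product of signs = -1
(114/241) = -1

-1


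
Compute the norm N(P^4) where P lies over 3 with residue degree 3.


N(P^a) = p^(a*f)
= 3^(4*3)
= 3^12
= 531441

531441


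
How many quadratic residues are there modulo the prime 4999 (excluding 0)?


For prime p, the number of non-zero quadratic residues is (p-1)/2.
= (4999-1)/2
= 2499

2499


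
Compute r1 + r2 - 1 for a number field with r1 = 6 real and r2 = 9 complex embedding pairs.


By Dirichlet's unit theorem:
rank = r1 + r2 - 1
= 6 + 9 - 1
= 14

14


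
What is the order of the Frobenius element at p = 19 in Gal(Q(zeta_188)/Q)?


The Frobenius at p in Gal(Q(zeta_n)/Q) = (Z/nZ)* is the class of p, so its order is ord_188(19), the smallest k >= 1 with 19^k = 1 mod 188.
n = 188 = 2^2 * 47, phi(188) = 92; the order divides phi(n).
Divisors of 92: 1, 2, 4, 23, 46, 92
Repeated squaring mod 188: 19^1 = 19, 19^2 = 173, 19^4 = 37, 19^8 = 53, 19^16 = 177, 19^32 = 121, 19^64 = 165
Test divisors in increasing order:
  k=1: 19^1 = 19 mod 188
  k=2: 19^2 = 173 mod 188
  k=4: 19^4 = 37 mod 188
  k=23: 19^23 = 177 * 37 * 173 * 19 = 187 mod 188
  k=46: 19^46 = 121 * 53 * 37 * 173 = 1 mod 188  <- first divisor giving 1
Order = 46

46


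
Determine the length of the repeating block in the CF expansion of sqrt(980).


Run the CF algorithm for sqrt(980).
a_0 = floor(sqrt(980)) = 31; set m_0=0, q_0=1.
Recurrence: m' = q*a - m,  q' = (d - m'^2)/q,  a' = floor((a_0 + m')/q').
  step 1: m=31, q=19, a=3
  step 2: m=26, q=16, a=3
  step 3: m=22, q=31, a=1
  step 4: m=9, q=29, a=1
  step 5: m=20, q=20, a=2
  step 6: m=20, q=29, a=1
  step 7: m=9, q=31, a=1
  step 8: m=22, q=16, a=3
  step 9: m=26, q=19, a=3
  step 10: m=31, q=1, a=62
a_10 = 2*a_0 = 62, so the period closes here.
sqrt(980) = [31; 3, 3, 1, 1, 2, 1, 1, 3, 3, 62]
Period length = 10

10


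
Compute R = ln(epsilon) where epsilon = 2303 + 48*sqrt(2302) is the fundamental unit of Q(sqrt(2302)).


epsilon = 2303 + 48*sqrt(2302)
= 4605.9998
R = ln(4605.9998)
= 8.4351

8.4351


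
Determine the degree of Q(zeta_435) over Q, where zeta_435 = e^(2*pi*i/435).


The degree equals Euler's totient phi(435).
435 = 3 * 5 * 29
phi(435) = 224

224


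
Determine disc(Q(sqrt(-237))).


For K = Q(sqrt(d)) with d squarefree: disc(K) = d if d = 1 mod 4, and disc(K) = 4d if d = 2 or 3 mod 4.
Here d = -237, and d mod 4 = 3.
d = 3 mod 4, not 1 (O_K = Z[sqrt(d)]), so disc(K) = 4d = 4 * (-237) = -948

-948


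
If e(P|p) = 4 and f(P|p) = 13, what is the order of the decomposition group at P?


|D_P| = e * f
= 4 * 13
= 52

52


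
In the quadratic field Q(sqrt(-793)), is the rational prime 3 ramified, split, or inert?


K = Q(sqrt(-793)). Since d mod 4 = 3, disc(K) = -3172.
Check p | disc: -3172 mod 3 = 2.
p does not divide disc. Compute Legendre symbol (d/p):
2^((3-1)/2) mod 3 = -1
(d/p) = -1, so p is inert: (p) stays prime with e=1, f=2, g=1.
Therefore p is inert.

inert


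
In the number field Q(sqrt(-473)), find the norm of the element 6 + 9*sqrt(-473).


N(a + b*sqrt(d)) = a^2 - d*b^2
= (6)^2 - (-473)*(9)^2
= 36 + 38313
= 38349

38349


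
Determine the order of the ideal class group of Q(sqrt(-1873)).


K = Q(sqrt(-1873)). d mod 4 = 3, so D = disc(K) = 4d = -7492
h(K) equals the number of primitive reduced positive-definite forms (a, b, c) = a*x^2 + b*x*y + c*y^2 with b^2 - 4ac = D,
where reduced means |b| <= a <= c, with b >= 0 whenever |b| = a or a = c, and primitive means gcd(a, b, c) = 1.
Reduced forces 3a^2 <= |D| = 7492, so 1 <= a <= 49; b must have the parity of D, and c = (b^2 - D)/(4a) must be an integer >= a.
Enumerate a = 1..49, b in [-a, a]:
  a=1: (1, 0, 1873)  [1]
  a=2: (2, 2, 937)  [1]
  a=3..12: none
  a=13: (13, -10, 146), (13, 10, 146)  [2]
  a=14..22: none
  a=23: (23, -12, 83), (23, 12, 83)  [2]
  a=24..25: none
  a=26: (26, -10, 73), (26, 10, 73)  [2]
  a=27..30: none
  a=31: (31, -14, 62), (31, 14, 62)  [2]
  a=32..45: none
  a=46: (46, -34, 47), (46, 34, 47)  [2]
  a=47..49: none
Total reduced forms: 1 + 1 + 2 + 2 + 2 + 2 + 2 = 12
h = 12

12


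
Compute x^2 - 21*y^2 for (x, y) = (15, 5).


x^2 - d*y^2
= 15^2 - 21*5^2
= 225 - 525
= -300

-300


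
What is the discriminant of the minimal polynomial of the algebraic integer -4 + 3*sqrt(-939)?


The element -4 + 3*sqrt(-939) has minimal polynomial:
x^2 + 8*x + 8467
Discriminant = (8)^2 - 4*(8467)
= 64 - 33868
= -33804

-33804


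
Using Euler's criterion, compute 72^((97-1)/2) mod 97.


p = 97 is prime and the exponent is (p-1)/2 = 48, so by Euler's criterion 72^48 = (72/97) = +1 or -1 mod 97.
Compute by square-and-multiply:
  48 = 32 + 16 (binary 110000)
  Repeated squaring mod 97: 72^1 = 72, 72^2 = 43, 72^4 = 6, 72^8 = 36, 72^16 = 35, 72^32 = 61
  72^48 = 72^32 * 72^16 = 61 * 35 mod 97
    61 * 35 = 2135 = 1 mod 97
  72^48 = 1 mod 97
Result 1: 72 is a quadratic residue mod 97.
72^48 mod 97 = 1

1


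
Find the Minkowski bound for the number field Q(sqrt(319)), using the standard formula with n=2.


d = 319, d mod 4 = 3, so disc(K) = 4d = 1276; |disc(K)| = 1276
Real quadratic field, so n = 2, s = r2 = 0, r1 = 2
M = (n!/n^n) * (4/pi)^s * sqrt(|disc(K)|) = (2!/2^2) * (4/pi)^0 * sqrt(1276)
= 0.5 * 1.000000 * 35.721142
= 17.8606

17.8606


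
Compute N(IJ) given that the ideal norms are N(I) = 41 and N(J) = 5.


N(IJ) = N(I) * N(J)
= 41 * 5
= 205

205


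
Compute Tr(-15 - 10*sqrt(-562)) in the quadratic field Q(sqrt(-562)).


Tr(a + b*sqrt(d)) = (a + b*sqrt(d)) + (a - b*sqrt(d)) = 2a
= 2 * (-15)
= -30

-30


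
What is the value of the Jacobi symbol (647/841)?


Compute (647/841) via quadratic reciprocity:
  reciprocity: (647/841) -> +(841/647)
  reduce: (194/647)
  pull out 2: (2/647) = +1  (since 647 mod 8 = 7)
  reciprocity: (97/647) -> +(647/97)
  reduce: (65/97)
  reciprocity: (65/97) -> +(97/65)
  reduce: (32/65)
  pull out 2: (2/65) = +1  (since 65 mod 8 = 1)
  pull out 2: (2/65) = +1  (since 65 mod 8 = 1)
  pull out 2: (2/65) = +1  (since 65 mod 8 = 1)
  pull out 2: (2/65) = +1  (since 65 mod 8 = 1)
  pull out 2: (2/65) = +1  (since 65 mod 8 = 1)
  (1/65) = 1
Product of signs = 1

1


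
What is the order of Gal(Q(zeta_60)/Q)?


|Gal(Q(zeta_60)/Q)| = phi(60)
= 16

16


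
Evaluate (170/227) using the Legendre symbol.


p = 227 is prime, so compute (170/227) with the reciprocity algorithm (Jacobi-symbol steps: pull out 2s via (2/n), flip via reciprocity, reduce):
  pull out 2: (2/227) = -1  (since 227 mod 8 = 3)
  reciprocity: (85/227) -> +(227/85)
  reduce: (57/85)
  reciprocity: (57/85) -> +(85/57)
  reduce: (28/57)
  pull out 2: (2/57) = +1  (since 57 mod 8 = 1)
  pull out 2: (2/57) = +1  (since 57 mod 8 = 1)
  reciprocity: (7/57) -> +(57/7)
  reduce: (1/7)
  (1/7) = 1
Product of signs = -1
(170/227) = -1

-1


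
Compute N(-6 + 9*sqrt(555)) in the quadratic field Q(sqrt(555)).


N(a + b*sqrt(d)) = a^2 - d*b^2
= (-6)^2 - (555)*(9)^2
= 36 - 44955
= -44919

-44919


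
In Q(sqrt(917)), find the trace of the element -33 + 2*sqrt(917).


Tr(a + b*sqrt(d)) = (a + b*sqrt(d)) + (a - b*sqrt(d)) = 2a
= 2 * (-33)
= -66

-66


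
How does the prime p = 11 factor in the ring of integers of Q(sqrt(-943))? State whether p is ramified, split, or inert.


K = Q(sqrt(-943)). Since d mod 4 = 1, disc(K) = -943.
Check p | disc: -943 mod 11 = 3.
p does not divide disc. Compute Legendre symbol (d/p):
3^((11-1)/2) mod 11 = 1
(d/p) = 1, so p splits: (p) = P*P' with e=1, f=1, g=2.
Therefore p is split.

split


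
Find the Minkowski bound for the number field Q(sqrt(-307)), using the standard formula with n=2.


d = -307, d mod 4 = 1, so disc(K) = d = -307; |disc(K)| = 307
Imaginary quadratic field, so n = 2, s = r2 = 1, r1 = 0
M = (n!/n^n) * (4/pi)^s * sqrt(|disc(K)|) = (2!/2^2) * (4/pi)^1 * sqrt(307)
= 0.5 * 1.273240 * 17.521415
= 11.1545

11.1545


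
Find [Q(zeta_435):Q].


The degree equals Euler's totient phi(435).
435 = 3 * 5 * 29
phi(435) = 224

224


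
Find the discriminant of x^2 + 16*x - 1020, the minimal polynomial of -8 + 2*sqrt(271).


The element -8 + 2*sqrt(271) has minimal polynomial:
x^2 + 16*x - 1020
Discriminant = (16)^2 - 4*(-1020)
= 256 + 4080
= 4336

4336


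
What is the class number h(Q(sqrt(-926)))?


K = Q(sqrt(-926)). d mod 4 = 2, so D = disc(K) = 4d = -3704
h(K) equals the number of primitive reduced positive-definite forms (a, b, c) = a*x^2 + b*x*y + c*y^2 with b^2 - 4ac = D,
where reduced means |b| <= a <= c, with b >= 0 whenever |b| = a or a = c, and primitive means gcd(a, b, c) = 1.
Reduced forces 3a^2 <= |D| = 3704, so 1 <= a <= 35; b must have the parity of D, and c = (b^2 - D)/(4a) must be an integer >= a.
Enumerate a = 1..35, b in [-a, a]:
  a=1: (1, 0, 926)  [1]
  a=2: (2, 0, 463)  [1]
  a=3: (3, -2, 309), (3, 2, 309)  [2]
  a=4: none
  a=5: (5, -4, 186), (5, 4, 186)  [2]
  a=6: (6, -4, 155), (6, 4, 155)  [2]
  a=7..8: none
  a=9: (9, -2, 103), (9, 2, 103)  [2]
  a=10: (10, -4, 93), (10, 4, 93)  [2]
  a=11: (11, -6, 85), (11, 6, 85)  [2]
  a=12: none
  a=13: (13, -12, 74), (13, 12, 74)  [2]
  a=14: none
  a=15: (15, -14, 65), (15, -4, 62), (15, 4, 62), (15, 14, 65)  [4]
  a=16: none
  a=17: (17, -6, 55), (17, 6, 55)  [2]
  a=18: (18, -16, 55), (18, 16, 55)  [2]
  a=19: (19, -18, 53), (19, 18, 53)  [2]
  a=20..21: none
  a=22: (22, -16, 45), (22, 16, 45)  [2]
  a=23..24: none
  a=25: (25, -14, 39), (25, 14, 39)  [2]
  a=26: (26, -12, 37), (26, 12, 37)  [2]
  a=27: (27, -20, 38), (27, 20, 38)  [2]
  a=28..29: none
  a=30: (30, -16, 33), (30, -4, 31), (30, 4, 31), (30, 16, 33)  [4]
  a=31..32: none
  a=33: (33, -28, 34), (33, 28, 34)  [2]
  a=34..35: none
Total reduced forms: 1 + 1 + 2 + 2 + 2 + 2 + 2 + 2 + 2 + 4 + 2 + 2 + 2 + 2 + 2 + 2 + 2 + 4 + 2 = 40
h = 40

40


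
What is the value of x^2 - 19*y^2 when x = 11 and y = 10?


x^2 - d*y^2
= 11^2 - 19*10^2
= 121 - 1900
= -1779

-1779


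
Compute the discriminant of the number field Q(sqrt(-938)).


For K = Q(sqrt(d)) with d squarefree: disc(K) = d if d = 1 mod 4, and disc(K) = 4d if d = 2 or 3 mod 4.
Here d = -938, and d mod 4 = 2.
d = 2 mod 4, not 1 (O_K = Z[sqrt(d)]), so disc(K) = 4d = 4 * (-938) = -3752

-3752


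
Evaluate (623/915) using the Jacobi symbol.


Compute (623/915) via quadratic reciprocity:
  reciprocity: (623/915) -> -(915/623)
  reduce: (292/623)
  pull out 2: (2/623) = +1  (since 623 mod 8 = 7)
  pull out 2: (2/623) = +1  (since 623 mod 8 = 7)
  reciprocity: (73/623) -> +(623/73)
  reduce: (39/73)
  reciprocity: (39/73) -> +(73/39)
  reduce: (34/39)
  pull out 2: (2/39) = +1  (since 39 mod 8 = 7)
  reciprocity: (17/39) -> +(39/17)
  reduce: (5/17)
  reciprocity: (5/17) -> +(17/5)
  reduce: (2/5)
  pull out 2: (2/5) = -1  (since 5 mod 8 = 5)
  (1/5) = 1
Product of signs = 1

1


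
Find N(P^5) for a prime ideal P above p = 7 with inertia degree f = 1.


N(P^a) = p^(a*f)
= 7^(5*1)
= 7^5
= 16807

16807


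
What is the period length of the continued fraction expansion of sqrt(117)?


Run the CF algorithm for sqrt(117).
a_0 = floor(sqrt(117)) = 10; set m_0=0, q_0=1.
Recurrence: m' = q*a - m,  q' = (d - m'^2)/q,  a' = floor((a_0 + m')/q').
  step 1: m=10, q=17, a=1
  step 2: m=7, q=4, a=4
  step 3: m=9, q=9, a=2
  step 4: m=9, q=4, a=4
  step 5: m=7, q=17, a=1
  step 6: m=10, q=1, a=20
a_6 = 2*a_0 = 20, so the period closes here.
sqrt(117) = [10; 1, 4, 2, 4, 1, 20]
Period length = 6

6


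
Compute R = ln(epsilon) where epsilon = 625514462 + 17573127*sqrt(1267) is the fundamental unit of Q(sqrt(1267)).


epsilon = 625514462 + 17573127*sqrt(1267)
= 1.2510e+09
R = ln(1.2510e+09)
= 20.9472

20.9472


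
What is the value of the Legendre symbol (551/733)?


p = 733 is prime, so compute (551/733) with the reciprocity algorithm (Jacobi-symbol steps: pull out 2s via (2/n), flip via reciprocity, reduce):
  reciprocity: (551/733) -> +(733/551)
  reduce: (182/551)
  pull out 2: (2/551) = +1  (since 551 mod 8 = 7)
  reciprocity: (91/551) -> -(551/91)
  reduce: (5/91)
  reciprocity: (5/91) -> +(91/5)
  reduce: (1/5)
  (1/5) = 1
Product of signs = -1
(551/733) = -1

-1


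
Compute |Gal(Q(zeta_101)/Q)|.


|Gal(Q(zeta_101)/Q)| = phi(101)
= 100

100


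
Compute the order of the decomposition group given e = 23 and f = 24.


|D_P| = e * f
= 23 * 24
= 552

552


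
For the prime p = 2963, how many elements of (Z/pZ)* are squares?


For prime p, the number of non-zero quadratic residues is (p-1)/2.
= (2963-1)/2
= 1481

1481


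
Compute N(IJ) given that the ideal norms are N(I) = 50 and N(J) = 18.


N(IJ) = N(I) * N(J)
= 50 * 18
= 900

900


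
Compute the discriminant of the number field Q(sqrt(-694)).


For K = Q(sqrt(d)) with d squarefree: disc(K) = d if d = 1 mod 4, and disc(K) = 4d if d = 2 or 3 mod 4.
Here d = -694, and d mod 4 = 2.
d = 2 mod 4, not 1 (O_K = Z[sqrt(d)]), so disc(K) = 4d = 4 * (-694) = -2776

-2776


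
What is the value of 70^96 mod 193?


p = 193 is prime and the exponent is (p-1)/2 = 96, so by Euler's criterion 70^96 = (70/193) = +1 or -1 mod 193.
Compute by square-and-multiply:
  96 = 64 + 32 (binary 1100000)
  Repeated squaring mod 193: 70^1 = 70, 70^2 = 75, 70^4 = 28, 70^8 = 12, 70^16 = 144, 70^32 = 85, 70^64 = 84
  70^96 = 70^64 * 70^32 = 84 * 85 mod 193
    84 * 85 = 7140 = 192 mod 193
  70^96 = 192 mod 193
Result 192 = p - 1 = -1 mod 193: 70 is a quadratic non-residue mod 193. As a residue in [0, p-1] the value is 192.
70^96 mod 193 = 192

192


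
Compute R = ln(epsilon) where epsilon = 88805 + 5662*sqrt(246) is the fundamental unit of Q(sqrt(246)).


epsilon = 88805 + 5662*sqrt(246)
= 177610.0000
R = ln(177610.0000)
= 12.0873

12.0873


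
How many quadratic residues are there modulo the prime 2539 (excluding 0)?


For prime p, the number of non-zero quadratic residues is (p-1)/2.
= (2539-1)/2
= 1269

1269


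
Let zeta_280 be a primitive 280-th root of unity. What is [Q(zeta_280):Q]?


The degree equals Euler's totient phi(280).
280 = 2^3 * 5 * 7
phi(280) = 96

96


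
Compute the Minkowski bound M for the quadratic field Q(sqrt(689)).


d = 689, d mod 4 = 1, so disc(K) = d = 689; |disc(K)| = 689
Real quadratic field, so n = 2, s = r2 = 0, r1 = 2
M = (n!/n^n) * (4/pi)^s * sqrt(|disc(K)|) = (2!/2^2) * (4/pi)^0 * sqrt(689)
= 0.5 * 1.000000 * 26.248809
= 13.1244

13.1244


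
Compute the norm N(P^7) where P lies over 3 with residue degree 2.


N(P^a) = p^(a*f)
= 3^(7*2)
= 3^14
= 4782969

4782969


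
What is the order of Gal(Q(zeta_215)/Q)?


|Gal(Q(zeta_215)/Q)| = phi(215)
= 168

168


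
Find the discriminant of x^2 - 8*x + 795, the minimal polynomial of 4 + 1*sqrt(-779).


The element 4 + 1*sqrt(-779) has minimal polynomial:
x^2 - 8*x + 795
Discriminant = (-8)^2 - 4*(795)
= 64 - 3180
= -3116

-3116


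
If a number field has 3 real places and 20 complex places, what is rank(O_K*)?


By Dirichlet's unit theorem:
rank = r1 + r2 - 1
= 3 + 20 - 1
= 22

22


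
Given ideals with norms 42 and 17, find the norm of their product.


N(IJ) = N(I) * N(J)
= 42 * 17
= 714

714


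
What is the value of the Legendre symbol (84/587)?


p = 587 is prime, so compute (84/587) with the reciprocity algorithm (Jacobi-symbol steps: pull out 2s via (2/n), flip via reciprocity, reduce):
  pull out 2: (2/587) = -1  (since 587 mod 8 = 3)
  pull out 2: (2/587) = -1  (since 587 mod 8 = 3)
  reciprocity: (21/587) -> +(587/21)
  reduce: (20/21)
  pull out 2: (2/21) = -1  (since 21 mod 8 = 5)
  pull out 2: (2/21) = -1  (since 21 mod 8 = 5)
  reciprocity: (5/21) -> +(21/5)
  reduce: (1/5)
  (1/5) = 1
Product of signs = 1
(84/587) = 1

1


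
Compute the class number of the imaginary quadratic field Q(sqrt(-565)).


K = Q(sqrt(-565)). d mod 4 = 3, so D = disc(K) = 4d = -2260
h(K) equals the number of primitive reduced positive-definite forms (a, b, c) = a*x^2 + b*x*y + c*y^2 with b^2 - 4ac = D,
where reduced means |b| <= a <= c, with b >= 0 whenever |b| = a or a = c, and primitive means gcd(a, b, c) = 1.
Reduced forces 3a^2 <= |D| = 2260, so 1 <= a <= 27; b must have the parity of D, and c = (b^2 - D)/(4a) must be an integer >= a.
Enumerate a = 1..27, b in [-a, a]:
  a=1: (1, 0, 565)  [1]
  a=2: (2, 2, 283)  [1]
  a=3..4: none
  a=5: (5, 0, 113)  [1]
  a=6: none
  a=7: (7, -6, 82), (7, 6, 82)  [2]
  a=8..9: none
  a=10: (10, 10, 59)  [1]
  a=11..13: none
  a=14: (14, -6, 41), (14, 6, 41)  [2]
  a=15..16: none
  a=17: (17, -16, 37), (17, 16, 37)  [2]
  a=18: none
  a=19: (19, -18, 34), (19, 18, 34)  [2]
  a=20..27: none
Total reduced forms: 1 + 1 + 1 + 2 + 1 + 2 + 2 + 2 = 12
h = 12

12


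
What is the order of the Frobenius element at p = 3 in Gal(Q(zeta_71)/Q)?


The Frobenius at p in Gal(Q(zeta_n)/Q) = (Z/nZ)* is the class of p, so its order is ord_71(3), the smallest k >= 1 with 3^k = 1 mod 71.
n = 71 = 71, phi(71) = 70; the order divides phi(n).
Divisors of 70: 1, 2, 5, 7, 10, 14, 35, 70
Repeated squaring mod 71: 3^1 = 3, 3^2 = 9, 3^4 = 10, 3^8 = 29, 3^16 = 60, 3^32 = 50, 3^64 = 15
Test divisors in increasing order:
  k=1: 3^1 = 3 mod 71
  k=2: 3^2 = 9 mod 71
  k=5: 3^5 = 10 * 3 = 30 mod 71
  k=7: 3^7 = 10 * 9 * 3 = 57 mod 71
  k=10: 3^10 = 29 * 9 = 48 mod 71
  k=14: 3^14 = 29 * 10 * 9 = 54 mod 71
  k=35: 3^35 = 50 * 9 * 3 = 1 mod 71  <- first divisor giving 1
Order = 35

35


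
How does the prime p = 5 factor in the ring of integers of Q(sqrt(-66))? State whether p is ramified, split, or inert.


K = Q(sqrt(-66)). Since d mod 4 = 2, disc(K) = -264.
Check p | disc: -264 mod 5 = 1.
p does not divide disc. Compute Legendre symbol (d/p):
4^((5-1)/2) mod 5 = 1
(d/p) = 1, so p splits: (p) = P*P' with e=1, f=1, g=2.
Therefore p is split.

split


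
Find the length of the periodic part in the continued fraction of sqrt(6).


Run the CF algorithm for sqrt(6).
a_0 = floor(sqrt(6)) = 2; set m_0=0, q_0=1.
Recurrence: m' = q*a - m,  q' = (d - m'^2)/q,  a' = floor((a_0 + m')/q').
  step 1: m=2, q=2, a=2
  step 2: m=2, q=1, a=4
a_2 = 2*a_0 = 4, so the period closes here.
sqrt(6) = [2; 2, 4]
Period length = 2

2


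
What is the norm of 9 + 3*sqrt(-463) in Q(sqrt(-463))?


N(a + b*sqrt(d)) = a^2 - d*b^2
= (9)^2 - (-463)*(3)^2
= 81 + 4167
= 4248

4248


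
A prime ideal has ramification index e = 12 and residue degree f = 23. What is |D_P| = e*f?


|D_P| = e * f
= 12 * 23
= 276

276


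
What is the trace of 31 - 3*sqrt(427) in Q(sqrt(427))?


Tr(a + b*sqrt(d)) = (a + b*sqrt(d)) + (a - b*sqrt(d)) = 2a
= 2 * (31)
= 62

62


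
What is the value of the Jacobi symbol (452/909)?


Compute (452/909) via quadratic reciprocity:
  pull out 2: (2/909) = -1  (since 909 mod 8 = 5)
  pull out 2: (2/909) = -1  (since 909 mod 8 = 5)
  reciprocity: (113/909) -> +(909/113)
  reduce: (5/113)
  reciprocity: (5/113) -> +(113/5)
  reduce: (3/5)
  reciprocity: (3/5) -> +(5/3)
  reduce: (2/3)
  pull out 2: (2/3) = -1  (since 3 mod 8 = 3)
  (1/3) = 1
Product of signs = -1

-1


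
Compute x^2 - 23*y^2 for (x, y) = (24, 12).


x^2 - d*y^2
= 24^2 - 23*12^2
= 576 - 3312
= -2736

-2736


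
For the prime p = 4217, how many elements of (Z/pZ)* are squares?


For prime p, the number of non-zero quadratic residues is (p-1)/2.
= (4217-1)/2
= 2108

2108


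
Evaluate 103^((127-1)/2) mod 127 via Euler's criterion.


p = 127 is prime and the exponent is (p-1)/2 = 63, so by Euler's criterion 103^63 = (103/127) = +1 or -1 mod 127.
Compute by square-and-multiply:
  63 = 32 + 16 + 8 + 4 + 2 + 1 (binary 111111)
  Repeated squaring mod 127: 103^1 = 103, 103^2 = 68, 103^4 = 52, 103^8 = 37, 103^16 = 99, 103^32 = 22
  103^63 = 103^32 * 103^16 * 103^8 * 103^4 * 103^2 * 103^1 = 22 * 99 * 37 * 52 * 68 * 103 mod 127
    22 * 99 = 2178 = 19 mod 127
    19 * 37 = 703 = 68 mod 127
    68 * 52 = 3536 = 107 mod 127
    107 * 68 = 7276 = 37 mod 127
    37 * 103 = 3811 = 1 mod 127
  103^63 = 1 mod 127
Result 1: 103 is a quadratic residue mod 127.
103^63 mod 127 = 1

1


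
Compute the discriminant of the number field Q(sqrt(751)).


For K = Q(sqrt(d)) with d squarefree: disc(K) = d if d = 1 mod 4, and disc(K) = 4d if d = 2 or 3 mod 4.
Here d = 751, and d mod 4 = 3.
d = 3 mod 4, not 1 (O_K = Z[sqrt(d)]), so disc(K) = 4d = 4 * (751) = 3004

3004


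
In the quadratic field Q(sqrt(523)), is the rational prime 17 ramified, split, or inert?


K = Q(sqrt(523)). Since d mod 4 = 3, disc(K) = 2092.
Check p | disc: 2092 mod 17 = 1.
p does not divide disc. Compute Legendre symbol (d/p):
13^((17-1)/2) mod 17 = 1
(d/p) = 1, so p splits: (p) = P*P' with e=1, f=1, g=2.
Therefore p is split.

split


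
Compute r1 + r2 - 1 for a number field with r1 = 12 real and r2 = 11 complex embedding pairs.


By Dirichlet's unit theorem:
rank = r1 + r2 - 1
= 12 + 11 - 1
= 22

22


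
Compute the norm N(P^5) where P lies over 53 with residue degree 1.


N(P^a) = p^(a*f)
= 53^(5*1)
= 53^5
= 418195493

418195493


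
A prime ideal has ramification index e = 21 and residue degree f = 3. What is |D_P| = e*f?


|D_P| = e * f
= 21 * 3
= 63

63


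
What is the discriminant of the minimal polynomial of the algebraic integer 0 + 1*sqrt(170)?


The element 0 + 1*sqrt(170) has minimal polynomial:
x^2 + 0*x - 170
Discriminant = (0)^2 - 4*(-170)
= 0 + 680
= 680

680


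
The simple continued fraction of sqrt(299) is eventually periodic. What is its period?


Run the CF algorithm for sqrt(299).
a_0 = floor(sqrt(299)) = 17; set m_0=0, q_0=1.
Recurrence: m' = q*a - m,  q' = (d - m'^2)/q,  a' = floor((a_0 + m')/q').
  step 1: m=17, q=10, a=3
  step 2: m=13, q=13, a=2
  step 3: m=13, q=10, a=3
  step 4: m=17, q=1, a=34
a_4 = 2*a_0 = 34, so the period closes here.
sqrt(299) = [17; 3, 2, 3, 34]
Period length = 4

4


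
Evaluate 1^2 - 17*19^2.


x^2 - d*y^2
= 1^2 - 17*19^2
= 1 - 6137
= -6136

-6136


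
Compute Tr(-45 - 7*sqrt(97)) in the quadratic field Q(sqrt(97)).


Tr(a + b*sqrt(d)) = (a + b*sqrt(d)) + (a - b*sqrt(d)) = 2a
= 2 * (-45)
= -90

-90


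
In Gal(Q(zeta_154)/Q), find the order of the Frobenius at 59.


The Frobenius at p in Gal(Q(zeta_n)/Q) = (Z/nZ)* is the class of p, so its order is ord_154(59), the smallest k >= 1 with 59^k = 1 mod 154.
n = 154 = 2 * 7 * 11, phi(154) = 60; the order divides phi(n).
Divisors of 60: 1, 2, 3, 4, 5, 6, 10, 12, 15, 20, 30, 60
Repeated squaring mod 154: 59^1 = 59, 59^2 = 93, 59^4 = 25, 59^8 = 9, 59^16 = 81, 59^32 = 93
Test divisors in increasing order:
  k=1: 59^1 = 59 mod 154
  k=2: 59^2 = 93 mod 154
  k=3: 59^3 = 93 * 59 = 97 mod 154
  k=4: 59^4 = 25 mod 154
  k=5: 59^5 = 25 * 59 = 89 mod 154
  k=6: 59^6 = 25 * 93 = 15 mod 154
  k=10: 59^10 = 9 * 93 = 67 mod 154
  k=12: 59^12 = 9 * 25 = 71 mod 154
  k=15: 59^15 = 9 * 25 * 93 * 59 = 111 mod 154
  k=20: 59^20 = 81 * 25 = 23 mod 154
  k=30: 59^30 = 81 * 9 * 25 * 93 = 1 mod 154  <- first divisor giving 1
Order = 30

30


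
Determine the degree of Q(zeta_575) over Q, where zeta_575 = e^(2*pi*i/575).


The degree equals Euler's totient phi(575).
575 = 5^2 * 23
phi(575) = 440

440


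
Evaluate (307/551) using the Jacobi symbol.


Compute (307/551) via quadratic reciprocity:
  reciprocity: (307/551) -> -(551/307)
  reduce: (244/307)
  pull out 2: (2/307) = -1  (since 307 mod 8 = 3)
  pull out 2: (2/307) = -1  (since 307 mod 8 = 3)
  reciprocity: (61/307) -> +(307/61)
  reduce: (2/61)
  pull out 2: (2/61) = -1  (since 61 mod 8 = 5)
  (1/61) = 1
Product of signs = 1

1


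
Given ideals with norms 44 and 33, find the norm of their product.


N(IJ) = N(I) * N(J)
= 44 * 33
= 1452

1452


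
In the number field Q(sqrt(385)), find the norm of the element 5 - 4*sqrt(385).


N(a + b*sqrt(d)) = a^2 - d*b^2
= (5)^2 - (385)*(-4)^2
= 25 - 6160
= -6135

-6135


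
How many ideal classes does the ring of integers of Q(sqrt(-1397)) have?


K = Q(sqrt(-1397)). d mod 4 = 3, so D = disc(K) = 4d = -5588
h(K) equals the number of primitive reduced positive-definite forms (a, b, c) = a*x^2 + b*x*y + c*y^2 with b^2 - 4ac = D,
where reduced means |b| <= a <= c, with b >= 0 whenever |b| = a or a = c, and primitive means gcd(a, b, c) = 1.
Reduced forces 3a^2 <= |D| = 5588, so 1 <= a <= 43; b must have the parity of D, and c = (b^2 - D)/(4a) must be an integer >= a.
Enumerate a = 1..43, b in [-a, a]:
  a=1: (1, 0, 1397)  [1]
  a=2: (2, 2, 699)  [1]
  a=3: (3, -2, 466), (3, 2, 466)  [2]
  a=4..5: none
  a=6: (6, -2, 233), (6, 2, 233)  [2]
  a=7..8: none
  a=9: (9, -8, 157), (9, 8, 157)  [2]
  a=10: none
  a=11: (11, 0, 127)  [1]
  a=12..17: none
  a=18: (18, -10, 79), (18, 10, 79)  [2]
  a=19: (19, -6, 74), (19, 6, 74)  [2]
  a=20..21: none
  a=22: (22, 22, 69)  [1]
  a=23: (23, -22, 66), (23, 22, 66)  [2]
  a=24..26: none
  a=27: (27, -26, 58), (27, 26, 58)  [2]
  a=28: none
  a=29: (29, -26, 54), (29, 26, 54)  [2]
  a=30..32: none
  a=33: (33, -22, 46), (33, 22, 46)  [2]
  a=34..36: none
  a=37: (37, -6, 38), (37, 6, 38)  [2]
  a=38..43: none
Total reduced forms: 1 + 1 + 2 + 2 + 2 + 1 + 2 + 2 + 1 + 2 + 2 + 2 + 2 + 2 = 24
h = 24

24


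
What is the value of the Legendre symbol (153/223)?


p = 223 is prime, so compute (153/223) with the reciprocity algorithm (Jacobi-symbol steps: pull out 2s via (2/n), flip via reciprocity, reduce):
  reciprocity: (153/223) -> +(223/153)
  reduce: (70/153)
  pull out 2: (2/153) = +1  (since 153 mod 8 = 1)
  reciprocity: (35/153) -> +(153/35)
  reduce: (13/35)
  reciprocity: (13/35) -> +(35/13)
  reduce: (9/13)
  reciprocity: (9/13) -> +(13/9)
  reduce: (4/9)
  pull out 2: (2/9) = +1  (since 9 mod 8 = 1)
  pull out 2: (2/9) = +1  (since 9 mod 8 = 1)
  (1/9) = 1
Product of signs = 1
(153/223) = 1

1


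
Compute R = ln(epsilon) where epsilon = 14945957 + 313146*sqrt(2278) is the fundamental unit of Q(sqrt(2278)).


epsilon = 14945957 + 313146*sqrt(2278)
= 2.9892e+07
R = ln(2.9892e+07)
= 17.2131

17.2131


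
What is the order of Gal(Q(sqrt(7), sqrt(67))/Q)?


The 2 square roots of distinct primes are multiplicatively independent over Q,
so [K:Q] = 2^2 and Gal(K/Q) is isomorphic to (Z/2Z)^2.
|Gal| = 2^2 = 4

4


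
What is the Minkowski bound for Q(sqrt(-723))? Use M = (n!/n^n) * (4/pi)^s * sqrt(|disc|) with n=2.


d = -723, d mod 4 = 1, so disc(K) = d = -723; |disc(K)| = 723
Imaginary quadratic field, so n = 2, s = r2 = 1, r1 = 0
M = (n!/n^n) * (4/pi)^s * sqrt(|disc(K)|) = (2!/2^2) * (4/pi)^1 * sqrt(723)
= 0.5 * 1.273240 * 26.888659
= 17.1179

17.1179


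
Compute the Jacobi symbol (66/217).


Compute (66/217) via quadratic reciprocity:
  pull out 2: (2/217) = +1  (since 217 mod 8 = 1)
  reciprocity: (33/217) -> +(217/33)
  reduce: (19/33)
  reciprocity: (19/33) -> +(33/19)
  reduce: (14/19)
  pull out 2: (2/19) = -1  (since 19 mod 8 = 3)
  reciprocity: (7/19) -> -(19/7)
  reduce: (5/7)
  reciprocity: (5/7) -> +(7/5)
  reduce: (2/5)
  pull out 2: (2/5) = -1  (since 5 mod 8 = 5)
  (1/5) = 1
Product of signs = -1

-1


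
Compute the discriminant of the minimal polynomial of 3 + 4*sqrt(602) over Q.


The element 3 + 4*sqrt(602) has minimal polynomial:
x^2 - 6*x - 9623
Discriminant = (-6)^2 - 4*(-9623)
= 36 + 38492
= 38528

38528


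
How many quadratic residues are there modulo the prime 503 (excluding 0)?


For prime p, the number of non-zero quadratic residues is (p-1)/2.
= (503-1)/2
= 251

251


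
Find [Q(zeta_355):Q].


The degree equals Euler's totient phi(355).
355 = 5 * 71
phi(355) = 280

280


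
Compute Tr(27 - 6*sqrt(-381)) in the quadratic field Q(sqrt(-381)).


Tr(a + b*sqrt(d)) = (a + b*sqrt(d)) + (a - b*sqrt(d)) = 2a
= 2 * (27)
= 54

54


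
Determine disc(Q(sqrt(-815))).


For K = Q(sqrt(d)) with d squarefree: disc(K) = d if d = 1 mod 4, and disc(K) = 4d if d = 2 or 3 mod 4.
Here d = -815, and d mod 4 = 1.
d = 1 mod 4 (O_K = Z[(1+sqrt(d))/2]), so disc(K) = d = -815

-815


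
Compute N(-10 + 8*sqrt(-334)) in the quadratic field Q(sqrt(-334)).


N(a + b*sqrt(d)) = a^2 - d*b^2
= (-10)^2 - (-334)*(8)^2
= 100 + 21376
= 21476

21476


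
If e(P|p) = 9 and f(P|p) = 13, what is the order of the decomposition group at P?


|D_P| = e * f
= 9 * 13
= 117

117


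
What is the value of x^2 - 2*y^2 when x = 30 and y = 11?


x^2 - d*y^2
= 30^2 - 2*11^2
= 900 - 242
= 658

658


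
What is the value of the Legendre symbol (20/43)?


p = 43 is prime, so compute (20/43) with the reciprocity algorithm (Jacobi-symbol steps: pull out 2s via (2/n), flip via reciprocity, reduce):
  pull out 2: (2/43) = -1  (since 43 mod 8 = 3)
  pull out 2: (2/43) = -1  (since 43 mod 8 = 3)
  reciprocity: (5/43) -> +(43/5)
  reduce: (3/5)
  reciprocity: (3/5) -> +(5/3)
  reduce: (2/3)
  pull out 2: (2/3) = -1  (since 3 mod 8 = 3)
  (1/3) = 1
Product of signs = -1
(20/43) = -1

-1


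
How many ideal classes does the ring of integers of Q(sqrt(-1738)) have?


K = Q(sqrt(-1738)). d mod 4 = 2, so D = disc(K) = 4d = -6952
h(K) equals the number of primitive reduced positive-definite forms (a, b, c) = a*x^2 + b*x*y + c*y^2 with b^2 - 4ac = D,
where reduced means |b| <= a <= c, with b >= 0 whenever |b| = a or a = c, and primitive means gcd(a, b, c) = 1.
Reduced forces 3a^2 <= |D| = 6952, so 1 <= a <= 48; b must have the parity of D, and c = (b^2 - D)/(4a) must be an integer >= a.
Enumerate a = 1..48, b in [-a, a]:
  a=1: (1, 0, 1738)  [1]
  a=2: (2, 0, 869)  [1]
  a=3..10: none
  a=11: (11, 0, 158)  [1]
  a=12: none
  a=13: (13, -4, 134), (13, 4, 134)  [2]
  a=14..16: none
  a=17: (17, -16, 106), (17, 16, 106)  [2]
  a=18..21: none
  a=22: (22, 0, 79)  [1]
  a=23..25: none
  a=26: (26, -4, 67), (26, 4, 67)  [2]
  a=27..33: none
  a=34: (34, -16, 53), (34, 16, 53)  [2]
  a=35..36: none
  a=37: (37, -2, 47), (37, 2, 47)  [2]
  a=38..40: none
  a=41: (41, -10, 43), (41, 10, 43)  [2]
  a=42..48: none
Total reduced forms: 1 + 1 + 1 + 2 + 2 + 1 + 2 + 2 + 2 + 2 = 16
h = 16

16


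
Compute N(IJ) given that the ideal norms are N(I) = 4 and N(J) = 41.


N(IJ) = N(I) * N(J)
= 4 * 41
= 164

164


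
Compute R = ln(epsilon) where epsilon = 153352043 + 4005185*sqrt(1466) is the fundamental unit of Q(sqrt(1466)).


epsilon = 153352043 + 4005185*sqrt(1466)
= 3.0670e+08
R = ln(3.0670e+08)
= 19.5414

19.5414


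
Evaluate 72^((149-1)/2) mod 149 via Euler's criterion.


p = 149 is prime and the exponent is (p-1)/2 = 74, so by Euler's criterion 72^74 = (72/149) = +1 or -1 mod 149.
Compute by square-and-multiply:
  74 = 64 + 8 + 2 (binary 1001010)
  Repeated squaring mod 149: 72^1 = 72, 72^2 = 118, 72^4 = 67, 72^8 = 19, 72^16 = 63, 72^32 = 95, 72^64 = 85
  72^74 = 72^64 * 72^8 * 72^2 = 85 * 19 * 118 mod 149
    85 * 19 = 1615 = 125 mod 149
    125 * 118 = 14750 = 148 mod 149
  72^74 = 148 mod 149
Result 148 = p - 1 = -1 mod 149: 72 is a quadratic non-residue mod 149. As a residue in [0, p-1] the value is 148.
72^74 mod 149 = 148

148


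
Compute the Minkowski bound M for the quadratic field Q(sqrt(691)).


d = 691, d mod 4 = 3, so disc(K) = 4d = 2764; |disc(K)| = 2764
Real quadratic field, so n = 2, s = r2 = 0, r1 = 2
M = (n!/n^n) * (4/pi)^s * sqrt(|disc(K)|) = (2!/2^2) * (4/pi)^0 * sqrt(2764)
= 0.5 * 1.000000 * 52.573758
= 26.2869

26.2869


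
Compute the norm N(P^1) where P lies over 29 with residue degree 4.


N(P^a) = p^(a*f)
= 29^(1*4)
= 29^4
= 707281

707281


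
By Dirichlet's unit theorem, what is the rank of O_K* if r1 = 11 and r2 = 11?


By Dirichlet's unit theorem:
rank = r1 + r2 - 1
= 11 + 11 - 1
= 21

21


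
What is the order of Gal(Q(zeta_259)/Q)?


|Gal(Q(zeta_259)/Q)| = phi(259)
= 216

216


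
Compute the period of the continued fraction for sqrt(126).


Run the CF algorithm for sqrt(126).
a_0 = floor(sqrt(126)) = 11; set m_0=0, q_0=1.
Recurrence: m' = q*a - m,  q' = (d - m'^2)/q,  a' = floor((a_0 + m')/q').
  step 1: m=11, q=5, a=4
  step 2: m=9, q=9, a=2
  step 3: m=9, q=5, a=4
  step 4: m=11, q=1, a=22
a_4 = 2*a_0 = 22, so the period closes here.
sqrt(126) = [11; 4, 2, 4, 22]
Period length = 4

4


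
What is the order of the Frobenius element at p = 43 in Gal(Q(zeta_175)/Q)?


The Frobenius at p in Gal(Q(zeta_n)/Q) = (Z/nZ)* is the class of p, so its order is ord_175(43), the smallest k >= 1 with 43^k = 1 mod 175.
n = 175 = 5^2 * 7, phi(175) = 120; the order divides phi(n).
Divisors of 120: 1, 2, 3, 4, 5, 6, 8, 10, 12, 15, 20, 24, 30, 40, 60, 120
Repeated squaring mod 175: 43^1 = 43, 43^2 = 99, 43^4 = 1, 43^8 = 1, 43^16 = 1, 43^32 = 1, 43^64 = 1
Test divisors in increasing order:
  k=1: 43^1 = 43 mod 175
  k=2: 43^2 = 99 mod 175
  k=3: 43^3 = 99 * 43 = 57 mod 175
  k=4: 43^4 = 1 mod 175  <- first divisor giving 1
Order = 4

4


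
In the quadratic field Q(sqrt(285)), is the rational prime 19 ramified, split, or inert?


K = Q(sqrt(285)). Since d mod 4 = 1, disc(K) = 285.
Check p | disc: 285 mod 19 = 0.
p divides disc, so p ramifies: (p) = P^2 with e=2, f=1, g=1.
Therefore p is ramified.

ramified


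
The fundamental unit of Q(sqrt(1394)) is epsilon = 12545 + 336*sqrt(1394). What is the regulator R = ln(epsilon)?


epsilon = 12545 + 336*sqrt(1394)
= 25090.0000
R = ln(25090.0000)
= 10.1302

10.1302


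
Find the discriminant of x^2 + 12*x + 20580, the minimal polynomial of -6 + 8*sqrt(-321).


The element -6 + 8*sqrt(-321) has minimal polynomial:
x^2 + 12*x + 20580
Discriminant = (12)^2 - 4*(20580)
= 144 - 82320
= -82176

-82176


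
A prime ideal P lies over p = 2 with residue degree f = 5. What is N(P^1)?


N(P^a) = p^(a*f)
= 2^(1*5)
= 2^5
= 32

32


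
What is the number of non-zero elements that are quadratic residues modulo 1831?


For prime p, the number of non-zero quadratic residues is (p-1)/2.
= (1831-1)/2
= 915

915


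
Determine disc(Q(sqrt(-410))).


For K = Q(sqrt(d)) with d squarefree: disc(K) = d if d = 1 mod 4, and disc(K) = 4d if d = 2 or 3 mod 4.
Here d = -410, and d mod 4 = 2.
d = 2 mod 4, not 1 (O_K = Z[sqrt(d)]), so disc(K) = 4d = 4 * (-410) = -1640

-1640


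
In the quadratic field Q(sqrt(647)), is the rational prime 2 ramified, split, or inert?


K = Q(sqrt(647)). Since d mod 4 = 3, disc(K) = 2588.
Check p | disc: 2588 mod 2 = 0.
p divides disc, so p ramifies: (p) = P^2 with e=2, f=1, g=1.
Therefore p is ramified.

ramified


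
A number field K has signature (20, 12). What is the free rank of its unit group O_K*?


By Dirichlet's unit theorem:
rank = r1 + r2 - 1
= 20 + 12 - 1
= 31

31
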